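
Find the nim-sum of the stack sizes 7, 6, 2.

3

Nim-sum: 7 ^ 6 ^ 2 = 3.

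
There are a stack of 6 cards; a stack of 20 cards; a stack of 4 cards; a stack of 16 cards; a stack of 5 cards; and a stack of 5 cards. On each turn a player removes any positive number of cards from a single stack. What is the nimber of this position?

6

Write each in binary and XOR column by column:
  00110  (6)
  10100  (20)
  00100  (4)
  10000  (16)
  00101  (5)
  00101  (5)
  -----
  00110  (6)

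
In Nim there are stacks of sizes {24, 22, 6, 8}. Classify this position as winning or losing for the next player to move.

Losing position

Compute the nim-sum pairwise:
24 XOR 22 = 14
14 XOR 6 = 8
8 XOR 8 = 0
The nim-sum is 0, so this is a P-position: the player to move is in a losing position under optimal play.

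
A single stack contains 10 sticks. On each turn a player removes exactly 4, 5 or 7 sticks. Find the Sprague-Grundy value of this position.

Grundy values for subtraction set {4, 5, 7}:
g(0) = mex{} = 0
g(1) = mex{} = 0
g(2) = mex{} = 0
g(3) = mex{} = 0
g(4) = mex{0} = 1
g(5) = mex{0} = 1
g(6) = mex{0} = 1
g(7) = mex{0} = 1
g(8) = mex{0,1} = 2
g(9) = mex{0,1} = 2
g(10) = mex{0,1} = 2
So g(10) = 2.

2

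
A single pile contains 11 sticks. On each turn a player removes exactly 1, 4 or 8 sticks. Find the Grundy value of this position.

Compute g(0), g(1), … for moves {1, 4, 8}:
g(0) = mex{} = 0
g(1) = mex{0} = 1
g(2) = mex{1} = 0
g(3) = mex{0} = 1
g(4) = mex{0,1} = 2
g(5) = mex{1,2} = 0
g(6) = mex{0} = 1
g(7) = mex{1} = 0
g(8) = mex{0,2} = 1
g(9) = mex{0,1} = 2
g(10) = mex{0,1,2} = 3
g(11) = mex{0,1,3} = 2
So g(11) = 2.

2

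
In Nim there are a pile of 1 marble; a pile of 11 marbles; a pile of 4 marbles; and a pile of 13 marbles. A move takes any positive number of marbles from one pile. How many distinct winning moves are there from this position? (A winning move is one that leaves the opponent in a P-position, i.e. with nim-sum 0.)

Bitwise XOR of the heap sizes:
  0001  (1)
  1011  (11)
  0100  (4)
  1101  (13)
  ----
  0011  (3)
The overall nim-sum is X = 3. A pile of size p has a winning move iff p XOR X < p (reduce it to p XOR X).
  1: 1 XOR 3 = 2 ≥ 1 — no move.
  11: 11 XOR 3 = 8 < 11 — winning move (to 8).
  4: 4 XOR 3 = 7 ≥ 4 — no move.
  13: 13 XOR 3 = 14 ≥ 13 — no move.
That gives 1 winning move.

1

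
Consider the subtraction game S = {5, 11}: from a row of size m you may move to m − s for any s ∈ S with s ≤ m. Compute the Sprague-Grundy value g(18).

0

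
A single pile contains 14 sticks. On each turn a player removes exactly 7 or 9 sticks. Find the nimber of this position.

2

Compute g(0), g(1), … for moves {7, 9}:
k:     0  1  2  3  4  5  6  7  8  9 10 11 12 13 14
g(k):  0  0  0  0  0  0  0  1  1  1  1  1  1  1  2
So g(14) = 2.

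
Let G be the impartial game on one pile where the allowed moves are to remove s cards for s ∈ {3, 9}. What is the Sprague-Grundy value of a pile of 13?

Compute g(0), g(1), … for moves {3, 9}:
g(0) = mex{} = 0
g(1) = mex{} = 0
g(2) = mex{} = 0
g(3) = mex{0} = 1
g(4) = mex{0} = 1
g(5) = mex{0} = 1
g(6) = mex{1} = 0
g(7) = mex{1} = 0
g(8) = mex{1} = 0
g(9) = mex{0} = 1
g(10) = mex{0} = 1
g(11) = mex{0} = 1
g(12) = mex{1} = 0
g(13) = mex{1} = 0
So g(13) = 0.

0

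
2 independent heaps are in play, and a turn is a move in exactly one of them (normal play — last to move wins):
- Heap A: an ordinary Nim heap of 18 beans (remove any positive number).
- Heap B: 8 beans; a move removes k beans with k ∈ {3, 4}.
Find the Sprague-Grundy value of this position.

18

Heap A is a plain Nim heap of size 18, so its Grundy value is 18.
Grundy values for heap B (subtraction set {3, 4}):
k:     0  1  2  3  4  5  6  7  8
g(k):  0  0  0  1  1  1  2  0  0
So g(8) = 0.
By the Sprague-Grundy theorem, the Grundy value of a sum of independent games is the XOR of the component values.
Combined value = 18 XOR 0 = 18.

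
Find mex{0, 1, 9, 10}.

The values 0, 1 are all present; 2 is the first non-negative integer missing from the set.

2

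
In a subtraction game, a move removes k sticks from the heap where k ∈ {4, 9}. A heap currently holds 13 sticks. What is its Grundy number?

0

Grundy values for subtraction set {4, 9}:
k:     0  1  2  3  4  5  6  7  8  9 10 11 12 13
g(k):  0  0  0  0  1  1  1  1  0  2  2  2  1  0
So g(13) = 0.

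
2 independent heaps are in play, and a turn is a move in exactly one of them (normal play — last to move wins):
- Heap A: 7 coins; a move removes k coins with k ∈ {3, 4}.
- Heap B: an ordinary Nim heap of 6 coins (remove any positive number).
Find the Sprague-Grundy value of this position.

6

Grundy values for heap A (subtraction set {3, 4}):
g(0) = mex{} = 0
g(1) = mex{} = 0
g(2) = mex{} = 0
g(3) = mex{0} = 1
g(4) = mex{0} = 1
g(5) = mex{0} = 1
g(6) = mex{0,1} = 2
g(7) = mex{1} = 0
So g(7) = 0.
Heap B is a plain Nim heap of size 6, so its Grundy value is 6.
The value of a disjunctive sum is the nim-sum of the parts.
Combined value = 0 XOR 6 = 6.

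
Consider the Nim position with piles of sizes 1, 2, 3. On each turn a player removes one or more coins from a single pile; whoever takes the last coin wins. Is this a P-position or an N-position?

P-position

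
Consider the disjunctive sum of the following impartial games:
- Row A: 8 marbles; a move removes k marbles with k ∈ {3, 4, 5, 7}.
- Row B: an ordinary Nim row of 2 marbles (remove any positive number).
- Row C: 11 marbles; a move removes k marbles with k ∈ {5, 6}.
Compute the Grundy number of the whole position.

For row A, compute g(0), g(1), … with moves {3, 4, 5, 7}:
g(0) = mex{} = 0
g(1) = mex{} = 0
g(2) = mex{} = 0
g(3) = mex{0} = 1
g(4) = mex{0} = 1
g(5) = mex{0} = 1
g(6) = mex{0,1} = 2
g(7) = mex{0,1} = 2
g(8) = mex{0,1} = 2
So g(8) = 2.
Row B is a plain Nim row of size 2, so its Grundy value is 2.
For row C, compute g(0), g(1), … with moves {5, 6}:
g(0) = mex{} = 0
g(1) = mex{} = 0
g(2) = mex{} = 0
g(3) = mex{} = 0
g(4) = mex{} = 0
g(5) = mex{0} = 1
g(6) = mex{0} = 1
g(7) = mex{0} = 1
g(8) = mex{0} = 1
g(9) = mex{0} = 1
g(10) = mex{0,1} = 2
g(11) = mex{1} = 0
So g(11) = 0.
The value of a disjunctive sum is the nim-sum of the parts.
Combined value = 2 XOR 2 XOR 0 = 0.

0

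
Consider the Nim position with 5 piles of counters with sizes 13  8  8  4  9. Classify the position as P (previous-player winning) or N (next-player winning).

P-position

Nim-sum: 13 ^ 8 ^ 8 ^ 4 ^ 9 = 0.
The nim-sum is 0, so this is a P-position: the player to move is in a losing position under optimal play.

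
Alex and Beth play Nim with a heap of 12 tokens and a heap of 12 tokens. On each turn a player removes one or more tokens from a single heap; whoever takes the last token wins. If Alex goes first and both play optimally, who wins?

Nim-sum: 12 ^ 12 = 0.
The nim-sum is 0, so this is a P-position: the player to move is in a losing position under optimal play; Alex is about to move from it and so loses — Beth wins.

Beth wins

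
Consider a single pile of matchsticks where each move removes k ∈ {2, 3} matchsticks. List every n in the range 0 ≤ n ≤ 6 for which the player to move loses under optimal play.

0, 1, 5, 6

Compute g(0), g(1), … for moves {2, 3}:
g(0) = mex{} = 0
g(1) = mex{} = 0
g(2) = mex{0} = 1
g(3) = mex{0} = 1
g(4) = mex{0,1} = 2
g(5) = mex{1} = 0
g(6) = mex{1,2} = 0
The P-positions (g = 0) in 0..6 are 0, 1, 5, 6.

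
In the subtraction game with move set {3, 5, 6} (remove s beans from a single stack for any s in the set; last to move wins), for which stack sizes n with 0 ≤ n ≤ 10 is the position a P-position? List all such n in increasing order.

Build the Grundy sequence with g(k) = mex{g(k−s) : s ∈ {3, 5, 6}, s ≤ k}:
g(0) = mex{} = 0
g(1) = mex{} = 0
g(2) = mex{} = 0
g(3) = mex{0} = 1
g(4) = mex{0} = 1
g(5) = mex{0} = 1
g(6) = mex{0,1} = 2
g(7) = mex{0,1} = 2
g(8) = mex{0,1} = 2
g(9) = mex{1,2} = 0
g(10) = mex{1,2} = 0
The P-positions (g = 0) in 0..10 are 0, 1, 2, 9, 10.

0, 1, 2, 9, 10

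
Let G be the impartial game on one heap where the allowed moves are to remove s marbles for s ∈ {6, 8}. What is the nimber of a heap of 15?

0

Build the Grundy sequence with g(k) = mex{g(k−s) : s ∈ {6, 8}, s ≤ k}:
k:     0  1  2  3  4  5  6  7  8  9 10 11 12 13 14 15
g(k):  0  0  0  0  0  0  1  1  1  1  1  1  2  2  0  0
So g(15) = 0.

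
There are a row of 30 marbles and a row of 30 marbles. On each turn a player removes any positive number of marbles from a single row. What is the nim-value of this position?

0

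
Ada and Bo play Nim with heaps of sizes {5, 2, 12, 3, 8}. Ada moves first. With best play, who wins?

Bo wins

Nim-sum: 5 ^ 2 ^ 12 ^ 3 ^ 8 = 0.
The nim-sum is 0, so this is a P-position: the player to move is in a losing position under optimal play; Ada is about to move from it and so loses — Bo wins.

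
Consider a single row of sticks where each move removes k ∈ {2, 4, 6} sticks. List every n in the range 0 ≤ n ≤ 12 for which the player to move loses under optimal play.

0, 1, 8, 9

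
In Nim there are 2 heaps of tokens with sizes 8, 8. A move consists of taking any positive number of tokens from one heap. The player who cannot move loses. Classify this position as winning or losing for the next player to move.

Losing position

Compute the nim-sum pairwise:
8 ⊕ 8 = 0
The nim-sum is 0, so this is a P-position: the player to move is in a losing position under optimal play.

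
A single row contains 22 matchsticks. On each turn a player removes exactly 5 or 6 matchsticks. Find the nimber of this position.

Compute g(0), g(1), … for moves {5, 6}:
k:     0  1  2  3  4  5  6  7  8  9 10 11 12 13 14 15 16 17 18 19 20 21 22
g(k):  0  0  0  0  0  1  1  1  1  1  2  0  0  0  0  0  1  1  1  1  1  2  0
So g(22) = 0.

0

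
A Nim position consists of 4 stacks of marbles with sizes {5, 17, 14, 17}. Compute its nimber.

11

Nim-sum: 5 ⊕ 17 ⊕ 14 ⊕ 17 = 11.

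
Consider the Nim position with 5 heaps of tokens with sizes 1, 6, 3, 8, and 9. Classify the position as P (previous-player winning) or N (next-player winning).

N-position

Nim-sum: 1 ⊕ 6 ⊕ 3 ⊕ 8 ⊕ 9 = 5.
The nim-sum is 5 ≠ 0, so this is an N-position: the player to move can win.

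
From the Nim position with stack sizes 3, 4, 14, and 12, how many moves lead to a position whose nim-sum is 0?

3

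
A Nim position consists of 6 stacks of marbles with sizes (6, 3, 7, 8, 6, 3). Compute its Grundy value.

Write each in binary and XOR column by column:
  0110  (6)
  0011  (3)
  0111  (7)
  1000  (8)
  0110  (6)
  0011  (3)
  ----
  1111  (15)

15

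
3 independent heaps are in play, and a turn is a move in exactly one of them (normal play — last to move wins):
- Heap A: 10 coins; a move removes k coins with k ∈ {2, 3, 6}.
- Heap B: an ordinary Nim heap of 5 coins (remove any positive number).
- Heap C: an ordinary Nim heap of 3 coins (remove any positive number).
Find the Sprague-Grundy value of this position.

6

For heap A, compute g(0), g(1), … with moves {2, 3, 6}:
g(0) = mex{} = 0
g(1) = mex{} = 0
g(2) = mex{0} = 1
g(3) = mex{0} = 1
g(4) = mex{0,1} = 2
g(5) = mex{1} = 0
g(6) = mex{0,1,2} = 3
g(7) = mex{0,2} = 1
g(8) = mex{0,1,3} = 2
g(9) = mex{1,3} = 0
g(10) = mex{1,2} = 0
So g(10) = 0.
Heap B is a plain Nim heap of size 5, so its Grundy value is 5.
Heap C is a plain Nim heap of size 3, so its Grundy value is 3.
The value of a disjunctive sum is the nim-sum of the parts.
Combined value = 0 ⊕ 5 ⊕ 3 = 6.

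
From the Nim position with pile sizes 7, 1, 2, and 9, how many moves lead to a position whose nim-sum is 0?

Bitwise XOR of the heap sizes:
  0111  (7)
  0001  (1)
  0010  (2)
  1001  (9)
  ----
  1101  (13)
The overall nim-sum is X = 13. A pile of size p has a winning move iff p XOR X < p (reduce it to p XOR X).
  7: 7 XOR 13 = 10 ≥ 7 — no move.
  1: 1 XOR 13 = 12 ≥ 1 — no move.
  2: 2 XOR 13 = 15 ≥ 2 — no move.
  9: 9 XOR 13 = 4 < 9 — winning move (to 4).
That gives 1 winning move.

1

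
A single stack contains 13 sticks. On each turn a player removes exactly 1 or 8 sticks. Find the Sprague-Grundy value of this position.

Grundy values for subtraction set {1, 8}:
k:     0  1  2  3  4  5  6  7  8  9 10 11 12 13
g(k):  0  1  0  1  0  1  0  1  2  0  1  0  1  0
So g(13) = 0.

0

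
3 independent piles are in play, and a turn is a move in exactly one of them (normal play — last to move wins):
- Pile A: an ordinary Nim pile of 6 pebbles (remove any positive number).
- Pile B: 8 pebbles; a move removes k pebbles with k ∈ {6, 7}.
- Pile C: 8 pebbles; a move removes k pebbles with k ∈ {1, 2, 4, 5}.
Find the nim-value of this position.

5

Pile A is a plain Nim pile of size 6, so its Grundy value is 6.
For pile B, compute g(0), g(1), … with moves {6, 7}:
g(0) = mex{} = 0
g(1) = mex{} = 0
g(2) = mex{} = 0
g(3) = mex{} = 0
g(4) = mex{} = 0
g(5) = mex{} = 0
g(6) = mex{0} = 1
g(7) = mex{0} = 1
g(8) = mex{0} = 1
So g(8) = 1.
For pile C, compute g(0), g(1), … with moves {1, 2, 4, 5}:
g(0) = mex{} = 0
g(1) = mex{0} = 1
g(2) = mex{0,1} = 2
g(3) = mex{1,2} = 0
g(4) = mex{0,2} = 1
g(5) = mex{0,1} = 2
g(6) = mex{1,2} = 0
g(7) = mex{0,2} = 1
g(8) = mex{0,1} = 2
So g(8) = 2.
By the Sprague-Grundy theorem, the Grundy value of a sum of independent games is the XOR of the component values.
Combined value = 6 XOR 1 XOR 2 = 5.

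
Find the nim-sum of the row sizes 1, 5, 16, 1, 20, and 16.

17

Nim-sum: 1 XOR 5 XOR 16 XOR 1 XOR 20 XOR 16 = 17.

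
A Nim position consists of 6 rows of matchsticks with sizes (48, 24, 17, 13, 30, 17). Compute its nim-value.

59

Write each in binary and XOR column by column:
  110000  (48)
  011000  (24)
  010001  (17)
  001101  (13)
  011110  (30)
  010001  (17)
  ------
  111011  (59)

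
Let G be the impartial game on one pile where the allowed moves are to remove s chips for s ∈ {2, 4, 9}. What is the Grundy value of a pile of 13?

0

Build the Grundy sequence with g(k) = mex{g(k−s) : s ∈ {2, 4, 9}, s ≤ k}:
g(0) = mex{} = 0
g(1) = mex{} = 0
g(2) = mex{0} = 1
g(3) = mex{0} = 1
g(4) = mex{0,1} = 2
g(5) = mex{0,1} = 2
g(6) = mex{1,2} = 0
g(7) = mex{1,2} = 0
g(8) = mex{0,2} = 1
g(9) = mex{0,2} = 1
g(10) = mex{0,1} = 2
g(11) = mex{0,1} = 2
g(12) = mex{1,2} = 0
g(13) = mex{1,2} = 0
So g(13) = 0.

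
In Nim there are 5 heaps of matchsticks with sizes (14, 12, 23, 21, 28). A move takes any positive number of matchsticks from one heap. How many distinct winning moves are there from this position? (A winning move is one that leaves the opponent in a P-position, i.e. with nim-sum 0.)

3

Nim-sum: 14 ^ 12 ^ 23 ^ 21 ^ 28 = 28.
The overall nim-sum is X = 28. A heap of size p has a winning move iff p XOR X < p (reduce it to p XOR X).
  14: 14 XOR 28 = 18 ≥ 14 — no move.
  12: 12 XOR 28 = 16 ≥ 12 — no move.
  23: 23 XOR 28 = 11 < 23 — winning move (to 11).
  21: 21 XOR 28 = 9 < 21 — winning move (to 9).
  28: 28 XOR 28 = 0 < 28 — winning move (to 0).
That gives 3 winning moves.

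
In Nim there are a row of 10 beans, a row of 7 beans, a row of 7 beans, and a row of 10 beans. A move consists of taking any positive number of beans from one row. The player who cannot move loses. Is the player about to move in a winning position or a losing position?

Bitwise XOR of the heap sizes:
  1010  (10)
  0111  (7)
  0111  (7)
  1010  (10)
  ----
  0000  (0)
The nim-sum is 0, so this is a P-position: the player to move is in a losing position under optimal play.

Losing position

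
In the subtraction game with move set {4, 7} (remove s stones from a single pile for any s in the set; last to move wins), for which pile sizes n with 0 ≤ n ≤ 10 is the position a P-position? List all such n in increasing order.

Build the Grundy sequence with g(k) = mex{g(k−s) : s ∈ {4, 7}, s ≤ k}:
k:     0  1  2  3  4  5  6  7  8  9 10
g(k):  0  0  0  0  1  1  1  1  2  2  2
The P-positions (g = 0) in 0..10 are 0, 1, 2, 3.

0, 1, 2, 3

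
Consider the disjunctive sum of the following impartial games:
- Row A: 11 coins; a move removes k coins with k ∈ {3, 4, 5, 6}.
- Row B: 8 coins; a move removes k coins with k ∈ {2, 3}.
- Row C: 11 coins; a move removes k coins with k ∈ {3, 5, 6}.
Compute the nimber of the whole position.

1

Build the Grundy sequence for row A with g(k) = mex{g(k−s) : s ∈ {3, 4, 5, 6}, s ≤ k}:
k:     0  1  2  3  4  5  6  7  8  9 10 11
g(k):  0  0  0  1  1  1  2  2  2  0  0  0
So g(11) = 0.
For row B, compute g(0), g(1), … with moves {2, 3}:
k:     0  1  2  3  4  5  6  7  8
g(k):  0  0  1  1  2  0  0  1  1
So g(8) = 1.
For row C, compute g(0), g(1), … with moves {3, 5, 6}:
g(0) = mex{} = 0
g(1) = mex{} = 0
g(2) = mex{} = 0
g(3) = mex{0} = 1
g(4) = mex{0} = 1
g(5) = mex{0} = 1
g(6) = mex{0,1} = 2
g(7) = mex{0,1} = 2
g(8) = mex{0,1} = 2
g(9) = mex{1,2} = 0
g(10) = mex{1,2} = 0
g(11) = mex{1,2} = 0
So g(11) = 0.
The value of a disjunctive sum is the nim-sum of the parts.
Combined value = 0 XOR 1 XOR 0 = 1.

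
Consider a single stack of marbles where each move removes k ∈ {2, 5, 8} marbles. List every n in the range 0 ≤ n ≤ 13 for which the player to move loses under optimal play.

Compute g(0), g(1), … for moves {2, 5, 8}:
g(0) = mex{} = 0
g(1) = mex{} = 0
g(2) = mex{0} = 1
g(3) = mex{0} = 1
g(4) = mex{1} = 0
g(5) = mex{0,1} = 2
g(6) = mex{0} = 1
g(7) = mex{1,2} = 0
g(8) = mex{0,1} = 2
g(9) = mex{0} = 1
g(10) = mex{1,2} = 0
g(11) = mex{1} = 0
g(12) = mex{0} = 1
g(13) = mex{0,2} = 1
The P-positions (g = 0) in 0..13 are 0, 1, 4, 7, 10, 11.

0, 1, 4, 7, 10, 11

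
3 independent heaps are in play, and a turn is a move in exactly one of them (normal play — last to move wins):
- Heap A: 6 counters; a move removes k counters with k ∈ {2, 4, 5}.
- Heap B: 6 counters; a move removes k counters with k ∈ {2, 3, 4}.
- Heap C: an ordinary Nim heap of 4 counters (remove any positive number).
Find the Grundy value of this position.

7

For heap A, compute g(0), g(1), … with moves {2, 4, 5}:
g(0) = mex{} = 0
g(1) = mex{} = 0
g(2) = mex{0} = 1
g(3) = mex{0} = 1
g(4) = mex{0,1} = 2
g(5) = mex{0,1} = 2
g(6) = mex{0,1,2} = 3
So g(6) = 3.
For heap B, compute g(0), g(1), … with moves {2, 3, 4}:
g(0) = mex{} = 0
g(1) = mex{} = 0
g(2) = mex{0} = 1
g(3) = mex{0} = 1
g(4) = mex{0,1} = 2
g(5) = mex{0,1} = 2
g(6) = mex{1,2} = 0
So g(6) = 0.
Heap C is a plain Nim heap of size 4, so its Grundy value is 4.
The value of a disjunctive sum is the nim-sum of the parts.
Combined value = 3 XOR 0 XOR 4 = 7.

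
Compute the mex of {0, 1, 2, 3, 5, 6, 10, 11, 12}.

4

The values 0, 1, 2, 3 are all present; 4 is the first non-negative integer missing from the set.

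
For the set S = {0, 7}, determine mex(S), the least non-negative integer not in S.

1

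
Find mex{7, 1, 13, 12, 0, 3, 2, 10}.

The values 0, 1, 2, 3 are all present; 4 is the first non-negative integer missing from the set.

4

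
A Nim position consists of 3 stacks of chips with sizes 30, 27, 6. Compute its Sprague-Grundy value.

Nim-sum: 30 ⊕ 27 ⊕ 6 = 3.

3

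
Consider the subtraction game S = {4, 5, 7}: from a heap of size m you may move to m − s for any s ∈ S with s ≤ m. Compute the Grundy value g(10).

Grundy values for subtraction set {4, 5, 7}:
g(0) = mex{} = 0
g(1) = mex{} = 0
g(2) = mex{} = 0
g(3) = mex{} = 0
g(4) = mex{0} = 1
g(5) = mex{0} = 1
g(6) = mex{0} = 1
g(7) = mex{0} = 1
g(8) = mex{0,1} = 2
g(9) = mex{0,1} = 2
g(10) = mex{0,1} = 2
So g(10) = 2.

2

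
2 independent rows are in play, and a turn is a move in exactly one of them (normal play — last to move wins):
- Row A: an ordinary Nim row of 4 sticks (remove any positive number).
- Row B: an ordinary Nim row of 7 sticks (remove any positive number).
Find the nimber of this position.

3

Row A is a plain Nim row of size 4, so its Grundy value is 4.
Row B is a plain Nim row of size 7, so its Grundy value is 7.
The value of a disjunctive sum is the nim-sum of the parts.
Combined value = 4 XOR 7 = 3.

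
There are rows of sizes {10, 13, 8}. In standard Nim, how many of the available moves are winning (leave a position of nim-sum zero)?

3

In binary:
  1010  (10)
  1101  (13)
  1000  (8)
  ----
  1111  (15)
The overall nim-sum is X = 15. A row of size p has a winning move iff p XOR X < p (reduce it to p XOR X).
  10: 10 XOR 15 = 5 < 10 — winning move (to 5).
  13: 13 XOR 15 = 2 < 13 — winning move (to 2).
  8: 8 XOR 15 = 7 < 8 — winning move (to 7).
That gives 3 winning moves.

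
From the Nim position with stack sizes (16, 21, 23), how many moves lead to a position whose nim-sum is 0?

3

Compute the nim-sum pairwise:
16 XOR 21 = 5
5 XOR 23 = 18
The overall nim-sum is X = 18. A stack of size p has a winning move iff p XOR X < p (reduce it to p XOR X).
  16: 16 XOR 18 = 2 < 16 — winning move (to 2).
  21: 21 XOR 18 = 7 < 21 — winning move (to 7).
  23: 23 XOR 18 = 5 < 23 — winning move (to 5).
That gives 3 winning moves.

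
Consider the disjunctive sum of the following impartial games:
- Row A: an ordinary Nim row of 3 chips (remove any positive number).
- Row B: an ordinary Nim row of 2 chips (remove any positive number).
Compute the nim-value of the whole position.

1

Row A is a plain Nim row of size 3, so its Grundy value is 3.
Row B is a plain Nim row of size 2, so its Grundy value is 2.
The value of a disjunctive sum is the nim-sum of the parts.
Combined value = 3 XOR 2 = 1.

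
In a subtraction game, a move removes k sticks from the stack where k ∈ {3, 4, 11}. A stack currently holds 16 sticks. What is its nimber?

Compute g(0), g(1), … for moves {3, 4, 11}:
k:     0  1  2  3  4  5  6  7  8  9 10 11 12 13 14 15 16
g(k):  0  0  0  1  1  1  2  0  0  0  1  1  1  2  0  0  0
So g(16) = 0.

0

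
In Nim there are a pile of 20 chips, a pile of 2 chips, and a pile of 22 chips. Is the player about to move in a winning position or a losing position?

Bitwise XOR of the heap sizes:
  10100  (20)
  00010  (2)
  10110  (22)
  -----
  00000  (0)
The nim-sum is 0, so this is a P-position: the player to move is in a losing position under optimal play.

Losing position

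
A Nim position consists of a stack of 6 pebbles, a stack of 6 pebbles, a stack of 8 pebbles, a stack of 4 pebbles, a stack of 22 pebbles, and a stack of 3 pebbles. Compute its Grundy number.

Compute the nim-sum pairwise:
6 ⊕ 6 = 0
0 ⊕ 8 = 8
8 ⊕ 4 = 12
12 ⊕ 22 = 26
26 ⊕ 3 = 25

25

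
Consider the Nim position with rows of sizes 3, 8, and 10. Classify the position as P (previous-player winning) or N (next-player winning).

N-position

In binary:
  0011  (3)
  1000  (8)
  1010  (10)
  ----
  0001  (1)
The nim-sum is 1 ≠ 0, so this is an N-position: the player to move can win.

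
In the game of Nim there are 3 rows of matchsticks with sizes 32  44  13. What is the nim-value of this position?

1

Nim-sum: 32 ⊕ 44 ⊕ 13 = 1.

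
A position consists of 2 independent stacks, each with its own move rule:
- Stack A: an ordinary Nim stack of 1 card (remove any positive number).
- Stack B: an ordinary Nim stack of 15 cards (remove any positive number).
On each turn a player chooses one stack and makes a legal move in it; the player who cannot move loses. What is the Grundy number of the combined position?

Stack A is a plain Nim stack of size 1, so its Grundy value is 1.
Stack B is a plain Nim stack of size 15, so its Grundy value is 15.
The value of a disjunctive sum is the nim-sum of the parts.
Combined value = 1 ⊕ 15 = 14.

14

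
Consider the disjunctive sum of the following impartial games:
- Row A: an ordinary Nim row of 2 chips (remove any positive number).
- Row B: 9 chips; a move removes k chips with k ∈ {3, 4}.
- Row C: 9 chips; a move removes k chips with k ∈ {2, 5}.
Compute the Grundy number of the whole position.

Row A is a plain Nim row of size 2, so its Grundy value is 2.
Build the Grundy sequence for row B with g(k) = mex{g(k−s) : s ∈ {3, 4}, s ≤ k}:
g(0) = mex{} = 0
g(1) = mex{} = 0
g(2) = mex{} = 0
g(3) = mex{0} = 1
g(4) = mex{0} = 1
g(5) = mex{0} = 1
g(6) = mex{0,1} = 2
g(7) = mex{1} = 0
g(8) = mex{1} = 0
g(9) = mex{1,2} = 0
So g(9) = 0.
Build the Grundy sequence for row C with g(k) = mex{g(k−s) : s ∈ {2, 5}, s ≤ k}:
g(0) = mex{} = 0
g(1) = mex{} = 0
g(2) = mex{0} = 1
g(3) = mex{0} = 1
g(4) = mex{1} = 0
g(5) = mex{0,1} = 2
g(6) = mex{0} = 1
g(7) = mex{1,2} = 0
g(8) = mex{1} = 0
g(9) = mex{0} = 1
So g(9) = 1.
By the Sprague-Grundy theorem, the Grundy value of a sum of independent games is the XOR of the component values.
Combined value = 2 ⊕ 0 ⊕ 1 = 3.

3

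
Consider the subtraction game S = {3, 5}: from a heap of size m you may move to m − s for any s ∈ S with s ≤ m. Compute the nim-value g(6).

2

Compute g(0), g(1), … for moves {3, 5}:
k:     0  1  2  3  4  5  6
g(k):  0  0  0  1  1  1  2
So g(6) = 2.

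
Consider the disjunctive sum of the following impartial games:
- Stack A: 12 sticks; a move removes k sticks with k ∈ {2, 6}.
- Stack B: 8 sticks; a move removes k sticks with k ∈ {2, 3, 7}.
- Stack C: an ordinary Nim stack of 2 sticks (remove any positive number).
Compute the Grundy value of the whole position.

3

Build the Grundy sequence for stack A with g(k) = mex{g(k−s) : s ∈ {2, 6}, s ≤ k}:
g(0) = mex{} = 0
g(1) = mex{} = 0
g(2) = mex{0} = 1
g(3) = mex{0} = 1
g(4) = mex{1} = 0
g(5) = mex{1} = 0
g(6) = mex{0} = 1
g(7) = mex{0} = 1
g(8) = mex{1} = 0
g(9) = mex{1} = 0
g(10) = mex{0} = 1
g(11) = mex{0} = 1
g(12) = mex{1} = 0
So g(12) = 0.
Grundy values for stack B (subtraction set {2, 3, 7}):
k:     0  1  2  3  4  5  6  7  8
g(k):  0  0  1  1  2  0  0  1  1
So g(8) = 1.
Stack C is a plain Nim stack of size 2, so its Grundy value is 2.
The value of a disjunctive sum is the nim-sum of the parts.
Combined value = 0 XOR 1 XOR 2 = 3.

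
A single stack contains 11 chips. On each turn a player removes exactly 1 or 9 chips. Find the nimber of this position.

1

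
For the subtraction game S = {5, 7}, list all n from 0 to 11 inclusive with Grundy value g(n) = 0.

0, 1, 2, 3, 4

Compute g(0), g(1), … for moves {5, 7}:
g(0) = mex{} = 0
g(1) = mex{} = 0
g(2) = mex{} = 0
g(3) = mex{} = 0
g(4) = mex{} = 0
g(5) = mex{0} = 1
g(6) = mex{0} = 1
g(7) = mex{0} = 1
g(8) = mex{0} = 1
g(9) = mex{0} = 1
g(10) = mex{0,1} = 2
g(11) = mex{0,1} = 2
The P-positions (g = 0) in 0..11 are 0, 1, 2, 3, 4.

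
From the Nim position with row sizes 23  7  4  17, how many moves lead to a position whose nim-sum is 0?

3

In binary:
  10111  (23)
  00111  (7)
  00100  (4)
  10001  (17)
  -----
  00101  (5)
The overall nim-sum is X = 5. A row of size p has a winning move iff p XOR X < p (reduce it to p XOR X).
  23: 23 XOR 5 = 18 < 23 — winning move (to 18).
  7: 7 XOR 5 = 2 < 7 — winning move (to 2).
  4: 4 XOR 5 = 1 < 4 — winning move (to 1).
  17: 17 XOR 5 = 20 ≥ 17 — no move.
That gives 3 winning moves.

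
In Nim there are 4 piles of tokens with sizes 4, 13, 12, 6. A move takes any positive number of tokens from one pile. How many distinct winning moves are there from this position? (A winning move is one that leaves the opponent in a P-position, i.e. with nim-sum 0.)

Write each in binary and XOR column by column:
  0100  (4)
  1101  (13)
  1100  (12)
  0110  (6)
  ----
  0011  (3)
The overall nim-sum is X = 3. A pile of size p has a winning move iff p XOR X < p (reduce it to p XOR X).
  4: 4 XOR 3 = 7 ≥ 4 — no move.
  13: 13 XOR 3 = 14 ≥ 13 — no move.
  12: 12 XOR 3 = 15 ≥ 12 — no move.
  6: 6 XOR 3 = 5 < 6 — winning move (to 5).
That gives 1 winning move.

1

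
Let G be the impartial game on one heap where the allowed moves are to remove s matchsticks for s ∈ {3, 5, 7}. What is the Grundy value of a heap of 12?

Grundy values for subtraction set {3, 5, 7}:
k:     0  1  2  3  4  5  6  7  8  9 10 11 12
g(k):  0  0  0  1  1  1  2  2  2  3  0  0  0
So g(12) = 0.

0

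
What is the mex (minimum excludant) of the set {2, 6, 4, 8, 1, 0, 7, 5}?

3

The values 0, 1, 2 are all present; 3 is the first non-negative integer missing from the set.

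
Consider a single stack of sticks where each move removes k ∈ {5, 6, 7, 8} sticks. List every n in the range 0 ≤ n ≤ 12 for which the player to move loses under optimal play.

0, 1, 2, 3, 4

Build the Grundy sequence with g(k) = mex{g(k−s) : s ∈ {5, 6, 7, 8}, s ≤ k}:
g(0) = mex{} = 0
g(1) = mex{} = 0
g(2) = mex{} = 0
g(3) = mex{} = 0
g(4) = mex{} = 0
g(5) = mex{0} = 1
g(6) = mex{0} = 1
g(7) = mex{0} = 1
g(8) = mex{0} = 1
g(9) = mex{0} = 1
g(10) = mex{0,1} = 2
g(11) = mex{0,1} = 2
g(12) = mex{0,1} = 2
The P-positions (g = 0) in 0..12 are 0, 1, 2, 3, 4.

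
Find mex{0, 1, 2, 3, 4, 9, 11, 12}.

5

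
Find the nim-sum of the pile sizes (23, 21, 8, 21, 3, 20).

Write each in binary and XOR column by column:
  10111  (23)
  10101  (21)
  01000  (8)
  10101  (21)
  00011  (3)
  10100  (20)
  -----
  01000  (8)

8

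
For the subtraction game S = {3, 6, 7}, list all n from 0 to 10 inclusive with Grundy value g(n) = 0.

0, 1, 2, 10

Build the Grundy sequence with g(k) = mex{g(k−s) : s ∈ {3, 6, 7}, s ≤ k}:
g(0) = mex{} = 0
g(1) = mex{} = 0
g(2) = mex{} = 0
g(3) = mex{0} = 1
g(4) = mex{0} = 1
g(5) = mex{0} = 1
g(6) = mex{0,1} = 2
g(7) = mex{0,1} = 2
g(8) = mex{0,1} = 2
g(9) = mex{0,1,2} = 3
g(10) = mex{1,2} = 0
The P-positions (g = 0) in 0..10 are 0, 1, 2, 10.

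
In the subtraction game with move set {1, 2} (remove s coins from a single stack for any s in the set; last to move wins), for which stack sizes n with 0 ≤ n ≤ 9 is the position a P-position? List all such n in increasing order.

Grundy values for subtraction set {1, 2}:
k:     0  1  2  3  4  5  6  7  8  9
g(k):  0  1  2  0  1  2  0  1  2  0
The P-positions (g = 0) in 0..9 are 0, 3, 6, 9.

0, 3, 6, 9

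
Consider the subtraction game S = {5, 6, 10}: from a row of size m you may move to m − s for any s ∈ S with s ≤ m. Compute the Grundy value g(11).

2

Build the Grundy sequence with g(k) = mex{g(k−s) : s ∈ {5, 6, 10}, s ≤ k}:
k:     0  1  2  3  4  5  6  7  8  9 10 11
g(k):  0  0  0  0  0  1  1  1  1  1  2  2
So g(11) = 2.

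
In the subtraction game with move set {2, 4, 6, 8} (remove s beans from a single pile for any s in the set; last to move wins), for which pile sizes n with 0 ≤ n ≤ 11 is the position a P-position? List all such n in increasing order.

Build the Grundy sequence with g(k) = mex{g(k−s) : s ∈ {2, 4, 6, 8}, s ≤ k}:
k:     0  1  2  3  4  5  6  7  8  9 10 11
g(k):  0  0  1  1  2  2  3  3  4  4  0  0
The P-positions (g = 0) in 0..11 are 0, 1, 10, 11.

0, 1, 10, 11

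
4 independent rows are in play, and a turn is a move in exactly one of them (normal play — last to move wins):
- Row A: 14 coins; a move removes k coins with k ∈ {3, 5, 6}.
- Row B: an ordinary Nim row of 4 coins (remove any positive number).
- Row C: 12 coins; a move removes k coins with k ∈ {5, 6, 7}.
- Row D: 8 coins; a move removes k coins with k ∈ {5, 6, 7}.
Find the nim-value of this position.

4

Build the Grundy sequence for row A with g(k) = mex{g(k−s) : s ∈ {3, 5, 6}, s ≤ k}:
k:     0  1  2  3  4  5  6  7  8  9 10 11 12 13 14
g(k):  0  0  0  1  1  1  2  2  2  0  0  0  1  1  1
So g(14) = 1.
Row B is a plain Nim row of size 4, so its Grundy value is 4.
Build the Grundy sequence for row C with g(k) = mex{g(k−s) : s ∈ {5, 6, 7}, s ≤ k}:
g(0) = mex{} = 0
g(1) = mex{} = 0
g(2) = mex{} = 0
g(3) = mex{} = 0
g(4) = mex{} = 0
g(5) = mex{0} = 1
g(6) = mex{0} = 1
g(7) = mex{0} = 1
g(8) = mex{0} = 1
g(9) = mex{0} = 1
g(10) = mex{0,1} = 2
g(11) = mex{0,1} = 2
g(12) = mex{1} = 0
So g(12) = 0.
For row D, compute g(0), g(1), … with moves {5, 6, 7}:
k:     0  1  2  3  4  5  6  7  8
g(k):  0  0  0  0  0  1  1  1  1
So g(8) = 1.
By the Sprague-Grundy theorem, the Grundy value of a sum of independent games is the XOR of the component values.
Combined value = 1 ⊕ 4 ⊕ 0 ⊕ 1 = 4.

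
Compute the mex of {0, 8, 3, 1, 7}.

The values 0, 1 are all present; 2 is the first non-negative integer missing from the set.

2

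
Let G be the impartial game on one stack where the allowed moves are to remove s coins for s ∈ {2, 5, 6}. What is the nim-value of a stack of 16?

Compute g(0), g(1), … for moves {2, 5, 6}:
k:     0  1  2  3  4  5  6  7  8  9 10 11 12 13 14 15 16
g(k):  0  0  1  1  0  2  1  3  0  2  1  0  0  1  1  0  2
So g(16) = 2.

2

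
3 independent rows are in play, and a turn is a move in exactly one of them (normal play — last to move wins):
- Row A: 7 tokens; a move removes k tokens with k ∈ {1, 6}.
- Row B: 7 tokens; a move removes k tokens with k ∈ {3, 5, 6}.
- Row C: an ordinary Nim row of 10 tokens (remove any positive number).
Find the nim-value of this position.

For row A, compute g(0), g(1), … with moves {1, 6}:
g(0) = mex{} = 0
g(1) = mex{0} = 1
g(2) = mex{1} = 0
g(3) = mex{0} = 1
g(4) = mex{1} = 0
g(5) = mex{0} = 1
g(6) = mex{0,1} = 2
g(7) = mex{1,2} = 0
So g(7) = 0.
Build the Grundy sequence for row B with g(k) = mex{g(k−s) : s ∈ {3, 5, 6}, s ≤ k}:
g(0) = mex{} = 0
g(1) = mex{} = 0
g(2) = mex{} = 0
g(3) = mex{0} = 1
g(4) = mex{0} = 1
g(5) = mex{0} = 1
g(6) = mex{0,1} = 2
g(7) = mex{0,1} = 2
So g(7) = 2.
Row C is a plain Nim row of size 10, so its Grundy value is 10.
The value of a disjunctive sum is the nim-sum of the parts.
Combined value = 0 ⊕ 2 ⊕ 10 = 8.

8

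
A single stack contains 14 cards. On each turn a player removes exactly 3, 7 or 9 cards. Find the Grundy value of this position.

Build the Grundy sequence with g(k) = mex{g(k−s) : s ∈ {3, 7, 9}, s ≤ k}:
k:     0  1  2  3  4  5  6  7  8  9 10 11 12 13 14
g(k):  0  0  0  1  1  1  0  2  2  1  3  3  0  2  0
So g(14) = 0.

0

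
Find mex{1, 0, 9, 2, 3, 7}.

4

The values 0, 1, 2, 3 are all present; 4 is the first non-negative integer missing from the set.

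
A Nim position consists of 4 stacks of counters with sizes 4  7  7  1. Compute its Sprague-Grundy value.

5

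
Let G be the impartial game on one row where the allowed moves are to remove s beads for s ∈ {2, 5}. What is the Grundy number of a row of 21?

Build the Grundy sequence with g(k) = mex{g(k−s) : s ∈ {2, 5}, s ≤ k}:
k:     0  1  2  3  4  5  6  7  8  9 10 11 12 13 14 15 16 17 18 19 20 21
g(k):  0  0  1  1  0  2  1  0  0  1  1  0  2  1  0  0  1  1  0  2  1  0
So g(21) = 0.

0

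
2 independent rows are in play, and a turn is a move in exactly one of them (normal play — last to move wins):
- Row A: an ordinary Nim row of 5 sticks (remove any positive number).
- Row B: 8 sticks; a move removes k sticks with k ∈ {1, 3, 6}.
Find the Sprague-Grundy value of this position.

Row A is a plain Nim row of size 5, so its Grundy value is 5.
Grundy values for row B (subtraction set {1, 3, 6}):
k:     0  1  2  3  4  5  6  7  8
g(k):  0  1  0  1  0  1  2  3  2
So g(8) = 2.
By the Sprague-Grundy theorem, the Grundy value of a sum of independent games is the XOR of the component values.
Combined value = 5 XOR 2 = 7.

7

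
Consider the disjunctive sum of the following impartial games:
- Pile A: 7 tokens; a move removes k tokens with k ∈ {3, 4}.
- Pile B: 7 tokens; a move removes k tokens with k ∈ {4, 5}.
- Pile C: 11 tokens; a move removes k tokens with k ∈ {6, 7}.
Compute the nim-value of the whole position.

Build the Grundy sequence for pile A with g(k) = mex{g(k−s) : s ∈ {3, 4}, s ≤ k}:
k:     0  1  2  3  4  5  6  7
g(k):  0  0  0  1  1  1  2  0
So g(7) = 0.
Build the Grundy sequence for pile B with g(k) = mex{g(k−s) : s ∈ {4, 5}, s ≤ k}:
g(0) = mex{} = 0
g(1) = mex{} = 0
g(2) = mex{} = 0
g(3) = mex{} = 0
g(4) = mex{0} = 1
g(5) = mex{0} = 1
g(6) = mex{0} = 1
g(7) = mex{0} = 1
So g(7) = 1.
Build the Grundy sequence for pile C with g(k) = mex{g(k−s) : s ∈ {6, 7}, s ≤ k}:
k:     0  1  2  3  4  5  6  7  8  9 10 11
g(k):  0  0  0  0  0  0  1  1  1  1  1  1
So g(11) = 1.
The value of a disjunctive sum is the nim-sum of the parts.
Combined value = 0 ⊕ 1 ⊕ 1 = 0.

0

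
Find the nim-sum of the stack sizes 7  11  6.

10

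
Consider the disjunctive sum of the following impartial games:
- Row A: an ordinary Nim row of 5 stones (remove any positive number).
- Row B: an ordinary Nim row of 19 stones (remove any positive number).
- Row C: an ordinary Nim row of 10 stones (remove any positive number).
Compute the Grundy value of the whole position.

28

Row A is a plain Nim row of size 5, so its Grundy value is 5.
Row B is a plain Nim row of size 19, so its Grundy value is 19.
Row C is a plain Nim row of size 10, so its Grundy value is 10.
By the Sprague-Grundy theorem, the Grundy value of a sum of independent games is the XOR of the component values.
Combined value = 5 XOR 19 XOR 10 = 28.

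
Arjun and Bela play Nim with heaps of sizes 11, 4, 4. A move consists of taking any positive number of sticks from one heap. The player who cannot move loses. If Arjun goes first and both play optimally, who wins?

Arjun wins

Compute the nim-sum pairwise:
11 ⊕ 4 = 15
15 ⊕ 4 = 11
The nim-sum is 11 ≠ 0, so this is an N-position: the player to move can win; Arjun has a winning move.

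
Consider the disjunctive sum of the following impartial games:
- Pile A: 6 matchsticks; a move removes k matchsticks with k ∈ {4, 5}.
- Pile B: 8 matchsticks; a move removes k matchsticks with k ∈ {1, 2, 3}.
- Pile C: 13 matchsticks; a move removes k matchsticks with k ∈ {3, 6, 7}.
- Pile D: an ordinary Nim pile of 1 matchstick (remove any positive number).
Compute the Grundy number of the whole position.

1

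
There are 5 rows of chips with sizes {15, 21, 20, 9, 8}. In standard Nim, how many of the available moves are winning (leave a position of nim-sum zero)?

3

Nim-sum: 15 ⊕ 21 ⊕ 20 ⊕ 9 ⊕ 8 = 15.
The overall nim-sum is X = 15. A row of size p has a winning move iff p XOR X < p (reduce it to p XOR X).
  15: 15 XOR 15 = 0 < 15 — winning move (to 0).
  21: 21 XOR 15 = 26 ≥ 21 — no move.
  20: 20 XOR 15 = 27 ≥ 20 — no move.
  9: 9 XOR 15 = 6 < 9 — winning move (to 6).
  8: 8 XOR 15 = 7 < 8 — winning move (to 7).
That gives 3 winning moves.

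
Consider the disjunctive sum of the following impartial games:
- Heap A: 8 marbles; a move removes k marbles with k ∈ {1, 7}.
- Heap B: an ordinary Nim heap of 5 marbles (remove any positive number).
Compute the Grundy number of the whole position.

5

Build the Grundy sequence for heap A with g(k) = mex{g(k−s) : s ∈ {1, 7}, s ≤ k}:
g(0) = mex{} = 0
g(1) = mex{0} = 1
g(2) = mex{1} = 0
g(3) = mex{0} = 1
g(4) = mex{1} = 0
g(5) = mex{0} = 1
g(6) = mex{1} = 0
g(7) = mex{0} = 1
g(8) = mex{1} = 0
So g(8) = 0.
Heap B is a plain Nim heap of size 5, so its Grundy value is 5.
By the Sprague-Grundy theorem, the Grundy value of a sum of independent games is the XOR of the component values.
Combined value = 0 ⊕ 5 = 5.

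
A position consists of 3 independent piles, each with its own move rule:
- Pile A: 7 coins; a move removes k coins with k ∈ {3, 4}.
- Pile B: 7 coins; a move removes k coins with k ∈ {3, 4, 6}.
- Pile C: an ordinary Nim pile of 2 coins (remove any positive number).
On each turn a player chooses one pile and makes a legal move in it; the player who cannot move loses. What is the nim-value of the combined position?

Build the Grundy sequence for pile A with g(k) = mex{g(k−s) : s ∈ {3, 4}, s ≤ k}:
k:     0  1  2  3  4  5  6  7
g(k):  0  0  0  1  1  1  2  0
So g(7) = 0.
Build the Grundy sequence for pile B with g(k) = mex{g(k−s) : s ∈ {3, 4, 6}, s ≤ k}:
g(0) = mex{} = 0
g(1) = mex{} = 0
g(2) = mex{} = 0
g(3) = mex{0} = 1
g(4) = mex{0} = 1
g(5) = mex{0} = 1
g(6) = mex{0,1} = 2
g(7) = mex{0,1} = 2
So g(7) = 2.
Pile C is a plain Nim pile of size 2, so its Grundy value is 2.
The value of a disjunctive sum is the nim-sum of the parts.
Combined value = 0 ⊕ 2 ⊕ 2 = 0.

0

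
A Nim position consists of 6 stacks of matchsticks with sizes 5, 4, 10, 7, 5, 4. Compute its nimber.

13

Write each in binary and XOR column by column:
  0101  (5)
  0100  (4)
  1010  (10)
  0111  (7)
  0101  (5)
  0100  (4)
  ----
  1101  (13)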